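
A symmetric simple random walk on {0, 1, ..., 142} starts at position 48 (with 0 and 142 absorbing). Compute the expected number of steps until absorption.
E[τ | X_0 = 48] = 4512

Let v_k = E[τ | X_0 = k]. Boundary: v_0 = v_142 = 0. Recurrence: v_k = 1 + (v_{k-1} + v_{k+1})/2 for 1 ≤ k ≤ 141. The particular solution to v_k − (v_{k-1} + v_{k+1})/2 = 1 is v_k = −k^2. Adding homogeneous solution A + B k and matching boundaries gives v_k = k (142 − k). Substituting k = 48: v_48 = 48 · 94 = 4512.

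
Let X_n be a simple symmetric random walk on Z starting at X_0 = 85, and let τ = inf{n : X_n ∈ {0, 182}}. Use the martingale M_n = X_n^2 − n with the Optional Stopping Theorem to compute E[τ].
E[τ] = 8245

M_n = X_n^2 − n is a martingale (since E[X_{n+1}^2 | F_n] = X_n^2 + 1). By OST (τ has finite mean in a bounded region), E[M_τ] = E[M_0] = X_0^2 − 0 = 85^2 = 7225. Also E[M_τ] = E[X_τ^2] − E[τ]. The walk exits at 0 or 182, with P(hit 182 first) = 85/182, so E[X_τ^2] = 182^2 · 85/182 + 0 = 15470. Thus E[τ] = E[X_τ^2] − E[M_τ] = 15470 − 7225 = 8245 = 85(182 − 85) = 8245.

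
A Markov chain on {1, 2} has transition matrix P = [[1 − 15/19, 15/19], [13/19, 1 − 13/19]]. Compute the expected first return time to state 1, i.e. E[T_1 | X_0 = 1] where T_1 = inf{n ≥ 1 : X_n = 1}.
E[T_1 | X_0 = 1] = 1/π_1 = 28/13

For an irreducible recurrent Markov chain with stationary distribution π, E[T_i | X_0 = i] = 1/π_i (Kac's formula). Here π_1 = (13/19)/(15/19 + 13/19) = (13/19)/(28/19) = 13/28, so E[T_1 | X_0 = 1] = 1/π_1 = (15/19 + 13/19)/(13/19) = (28/19)/(13/19) = 28/13.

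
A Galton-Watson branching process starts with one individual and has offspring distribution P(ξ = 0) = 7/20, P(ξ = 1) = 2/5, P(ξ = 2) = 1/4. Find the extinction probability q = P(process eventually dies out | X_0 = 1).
q = 1

Mean offspring μ = 0·7/20 + 1·2/5 + 2·1/4 = 9/10 ≤ 1. For μ ≤ 1 with offspring not concentrated at 1, the Galton-Watson process goes extinct almost surely, so q = 1.
(Algebraic check: The pgf is f(s) = 7/20 + 2/5·s + 1/4·s². The extinction probability q is the smallest fixed point of f in [0, 1]. Setting s = f(s):
  1/4·s² + (2/5 − 1)·s + 7/20 = 0
  1/4·s² − (7/20 + 1/4)·s + 7/20 = 0
which factors as (s − 1)·(1/4·s − 7/20) = 0, giving roots s = 1 and s = (7/20)/(1/4) = 7/5. Since 7/5 ≥ 1, the smallest root in [0, 1] is s = 1.)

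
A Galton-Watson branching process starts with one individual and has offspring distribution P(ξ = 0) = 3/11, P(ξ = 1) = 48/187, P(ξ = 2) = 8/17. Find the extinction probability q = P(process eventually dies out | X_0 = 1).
q = 51/88

The pgf is f(s) = 3/11 + 48/187·s + 8/17·s². The extinction probability q is the smallest fixed point of f in [0, 1]. Setting s = f(s):
  8/17·s² + (48/187 − 1)·s + 3/11 = 0
  8/17·s² − (3/11 + 8/17)·s + 3/11 = 0
which factors as (s − 1)·(8/17·s − 3/11) = 0, giving roots s = 1 and s = (3/11)/(8/17) = 51/88.
Mean offspring μ = 48/187 + 2·8/17 = 224/187 > 1 (supercritical), so q < 1. The extinction probability is the smaller root: q = (3/11)/(8/17) = 51/88.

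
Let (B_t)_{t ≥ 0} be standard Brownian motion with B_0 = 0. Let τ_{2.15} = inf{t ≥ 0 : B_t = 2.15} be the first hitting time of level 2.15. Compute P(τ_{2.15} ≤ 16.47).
P(τ_{2.15} ≤ 16.47) = 2(1 − Φ(2.15/√16.47)) = 2(1 − Φ(0.5298)) ≈ 0.5963

By the reflection principle for standard BM, P(τ_b ≤ t) = 2 · P(B_t ≥ b). Since B_t ~ N(0, t), P(B_t ≥ 2.15) = 1 − Φ(2.15/√t) = 1 − Φ(2.15/√16.47) = 1 − Φ(0.5298) ≈ 0.29813. Doubling: P(τ_{2.15} ≤ 16.47) ≈ 2 · 0.29813 = 0.59626 ≈ 0.5963.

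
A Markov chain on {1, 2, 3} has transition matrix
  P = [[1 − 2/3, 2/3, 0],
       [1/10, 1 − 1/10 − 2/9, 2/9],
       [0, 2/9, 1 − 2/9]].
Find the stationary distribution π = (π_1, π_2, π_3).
π = (3/43, 20/43, 20/43)

This is a birth-death chain on three states, which satisfies detailed balance: π_1 · P_{12} = π_2 · P_{21} and π_2 · P_{23} = π_3 · P_{32}.
From π_1 · 2/3 = π_2 · 1/10: π_2/π_1 = (2/3)/(1/10) = 20/3.
From π_2 · 2/9 = π_3 · 2/9: π_3/π_2 = (2/9)/(2/9) = 1.
Take π_1 proportional to 1; then unnormalized π = (1, 20/3, 20/3). Normalize by dividing by the sum 43/3:
  π = (3/43, 20/43, 20/43).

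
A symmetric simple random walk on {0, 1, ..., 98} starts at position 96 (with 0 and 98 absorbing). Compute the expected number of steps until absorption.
E[τ | X_0 = 96] = 192

Let v_k = E[τ | X_0 = k]. Boundary: v_0 = v_98 = 0. Recurrence: v_k = 1 + (v_{k-1} + v_{k+1})/2 for 1 ≤ k ≤ 97. The particular solution to v_k − (v_{k-1} + v_{k+1})/2 = 1 is v_k = −k^2. Adding homogeneous solution A + B k and matching boundaries gives v_k = k (98 − k). Substituting k = 96: v_96 = 96 · 2 = 192.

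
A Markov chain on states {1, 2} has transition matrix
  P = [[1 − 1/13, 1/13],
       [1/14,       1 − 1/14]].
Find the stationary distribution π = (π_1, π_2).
π_1 = 13/27, π_2 = 14/27

Solve πP = π with π_1 + π_2 = 1. From πP = π: π_1 · (1 − 1/13) + π_2 · 1/14 = π_1 ⇒ π_2 · 1/14 = π_1 · 1/13 ⇒ π_2/π_1 = (1/13)/(1/14) = 14/13. Together with π_1 + π_2 = 1:
  π_1 = (1/14)/(1/13 + 1/14) = (1/14)/(27/182) = 13/27,
  π_2 = (1/13)/(1/13 + 1/14) = (1/13)/(27/182) = 14/27.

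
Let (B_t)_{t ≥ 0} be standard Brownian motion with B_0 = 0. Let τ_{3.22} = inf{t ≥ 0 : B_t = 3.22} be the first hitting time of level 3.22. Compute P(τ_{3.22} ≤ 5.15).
P(τ_{3.22} ≤ 5.15) = 2(1 − Φ(3.22/√5.15)) = 2(1 − Φ(1.4189)) ≈ 0.1559

By the reflection principle for standard BM, P(τ_b ≤ t) = 2 · P(B_t ≥ b). Since B_t ~ N(0, t), P(B_t ≥ 3.22) = 1 − Φ(3.22/√t) = 1 − Φ(3.22/√5.15) = 1 − Φ(1.4189) ≈ 0.07796. Doubling: P(τ_{3.22} ≤ 5.15) ≈ 2 · 0.07796 = 0.15592 ≈ 0.1559.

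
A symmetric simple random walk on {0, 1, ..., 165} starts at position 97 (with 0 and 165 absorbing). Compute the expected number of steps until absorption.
E[τ | X_0 = 97] = 6596

Let v_k = E[τ | X_0 = k]. Boundary: v_0 = v_165 = 0. Recurrence: v_k = 1 + (v_{k-1} + v_{k+1})/2 for 1 ≤ k ≤ 164. The particular solution to v_k − (v_{k-1} + v_{k+1})/2 = 1 is v_k = −k^2. Adding homogeneous solution A + B k and matching boundaries gives v_k = k (165 − k). Substituting k = 97: v_97 = 97 · 68 = 6596.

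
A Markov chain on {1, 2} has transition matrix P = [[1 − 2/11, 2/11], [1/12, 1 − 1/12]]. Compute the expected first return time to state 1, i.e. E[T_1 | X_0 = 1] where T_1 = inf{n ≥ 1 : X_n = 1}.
E[T_1 | X_0 = 1] = 1/π_1 = 35/11

For an irreducible recurrent Markov chain with stationary distribution π, E[T_i | X_0 = i] = 1/π_i (Kac's formula). Here π_1 = (1/12)/(2/11 + 1/12) = (1/12)/(35/132) = 11/35, so E[T_1 | X_0 = 1] = 1/π_1 = (2/11 + 1/12)/(1/12) = (35/132)/(1/12) = 35/11.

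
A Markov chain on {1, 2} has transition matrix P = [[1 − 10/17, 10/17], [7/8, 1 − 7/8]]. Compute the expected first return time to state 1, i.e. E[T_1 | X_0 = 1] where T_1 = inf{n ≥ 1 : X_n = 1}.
E[T_1 | X_0 = 1] = 1/π_1 = 199/119

For an irreducible recurrent Markov chain with stationary distribution π, E[T_i | X_0 = i] = 1/π_i (Kac's formula). Here π_1 = (7/8)/(10/17 + 7/8) = (7/8)/(199/136) = 119/199, so E[T_1 | X_0 = 1] = 1/π_1 = (10/17 + 7/8)/(7/8) = (199/136)/(7/8) = 199/119.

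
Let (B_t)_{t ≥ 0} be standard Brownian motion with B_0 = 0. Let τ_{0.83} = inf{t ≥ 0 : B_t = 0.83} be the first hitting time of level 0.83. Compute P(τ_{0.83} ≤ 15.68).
P(τ_{0.83} ≤ 15.68) = 2(1 − Φ(0.83/√15.68)) = 2(1 − Φ(0.2096)) ≈ 0.8340

By the reflection principle for standard BM, P(τ_b ≤ t) = 2 · P(B_t ≥ b). Since B_t ~ N(0, t), P(B_t ≥ 0.83) = 1 − Φ(0.83/√t) = 1 − Φ(0.83/√15.68) = 1 − Φ(0.2096) ≈ 0.41699. Doubling: P(τ_{0.83} ≤ 15.68) ≈ 2 · 0.41699 = 0.83398 ≈ 0.8340.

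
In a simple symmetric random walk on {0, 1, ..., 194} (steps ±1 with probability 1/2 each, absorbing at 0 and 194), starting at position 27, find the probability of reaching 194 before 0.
P(hit 194 before 0) = 27/194

Let u_k = P(hit 194 before 0 | start at k). Then u_0 = 0, u_194 = 1, and u_k = u_{k-1}/2 + u_{k+1}/2 for 1 ≤ k ≤ 193. This harmonic recurrence is solved by u_k = k/194, giving u_27 = 27/194.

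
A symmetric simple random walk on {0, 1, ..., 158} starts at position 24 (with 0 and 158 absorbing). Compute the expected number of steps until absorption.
E[τ | X_0 = 24] = 3216

Let v_k = E[τ | X_0 = k]. Boundary: v_0 = v_158 = 0. Recurrence: v_k = 1 + (v_{k-1} + v_{k+1})/2 for 1 ≤ k ≤ 157. The particular solution to v_k − (v_{k-1} + v_{k+1})/2 = 1 is v_k = −k^2. Adding homogeneous solution A + B k and matching boundaries gives v_k = k (158 − k). Substituting k = 24: v_24 = 24 · 134 = 3216.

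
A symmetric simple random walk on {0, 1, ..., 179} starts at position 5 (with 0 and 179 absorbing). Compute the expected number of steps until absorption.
E[τ | X_0 = 5] = 870

Let v_k = E[τ | X_0 = k]. Boundary: v_0 = v_179 = 0. Recurrence: v_k = 1 + (v_{k-1} + v_{k+1})/2 for 1 ≤ k ≤ 178. The particular solution to v_k − (v_{k-1} + v_{k+1})/2 = 1 is v_k = −k^2. Adding homogeneous solution A + B k and matching boundaries gives v_k = k (179 − k). Substituting k = 5: v_5 = 5 · 174 = 870.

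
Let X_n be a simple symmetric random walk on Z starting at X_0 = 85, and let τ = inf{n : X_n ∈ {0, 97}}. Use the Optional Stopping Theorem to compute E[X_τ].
E[X_τ] = 85

X_n is a martingale and τ is a bounded-mean stopping time (indeed τ is finite a.s. with bounded expectation since the walk is in a bounded region). By the OST, E[X_τ] = E[X_0] = 85. Equivalently: E[X_τ] = 97 · P(hit 97 first) + 0 · P(hit 0 first) = 97 · (85/97) = 85.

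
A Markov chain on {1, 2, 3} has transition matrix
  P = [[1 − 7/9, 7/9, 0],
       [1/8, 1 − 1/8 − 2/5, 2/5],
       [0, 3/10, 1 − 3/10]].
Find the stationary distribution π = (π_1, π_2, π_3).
π = (27/419, 168/419, 224/419)

This is a birth-death chain on three states, which satisfies detailed balance: π_1 · P_{12} = π_2 · P_{21} and π_2 · P_{23} = π_3 · P_{32}.
From π_1 · 7/9 = π_2 · 1/8: π_2/π_1 = (7/9)/(1/8) = 56/9.
From π_2 · 2/5 = π_3 · 3/10: π_3/π_2 = (2/5)/(3/10) = 4/3.
Take π_1 proportional to 1; then unnormalized π = (1, 56/9, 224/27). Normalize by dividing by the sum 419/27:
  π = (27/419, 168/419, 224/419).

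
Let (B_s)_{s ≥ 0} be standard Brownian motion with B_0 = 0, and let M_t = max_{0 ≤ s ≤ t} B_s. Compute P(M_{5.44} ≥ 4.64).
P(M_{5.44} ≥ 4.64) = 2·P(B_{5.44} ≥ 4.64) = 2(1 − Φ(4.64/√5.44)) ≈ 0.0467

By the reflection principle for Brownian motion, P(M_t ≥ a) = 2 · P(B_t ≥ a) for a ≥ 0. Since B_t ~ N(0, t), P(B_t ≥ 4.64) = 1 − Φ(4.64/√t) = 1 − Φ(4.64/√5.44) = 1 − Φ(1.9894). So
  P(M_{5.44} ≥ 4.64) = 2(1 − Φ(1.9894)) ≈ 0.0467.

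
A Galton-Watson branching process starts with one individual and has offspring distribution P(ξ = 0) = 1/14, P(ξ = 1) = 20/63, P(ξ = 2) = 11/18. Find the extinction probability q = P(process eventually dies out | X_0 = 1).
q = 9/77

The pgf is f(s) = 1/14 + 20/63·s + 11/18·s². The extinction probability q is the smallest fixed point of f in [0, 1]. Setting s = f(s):
  11/18·s² + (20/63 − 1)·s + 1/14 = 0
  11/18·s² − (1/14 + 11/18)·s + 1/14 = 0
which factors as (s − 1)·(11/18·s − 1/14) = 0, giving roots s = 1 and s = (1/14)/(11/18) = 9/77.
Mean offspring μ = 20/63 + 2·11/18 = 97/63 > 1 (supercritical), so q < 1. The extinction probability is the smaller root: q = (1/14)/(11/18) = 9/77.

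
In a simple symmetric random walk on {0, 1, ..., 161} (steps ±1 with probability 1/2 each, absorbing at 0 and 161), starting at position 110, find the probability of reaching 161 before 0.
P(hit 161 before 0) = 110/161

Let u_k = P(hit 161 before 0 | start at k). Then u_0 = 0, u_161 = 1, and u_k = u_{k-1}/2 + u_{k+1}/2 for 1 ≤ k ≤ 160. This harmonic recurrence is solved by u_k = k/161, giving u_110 = 110/161.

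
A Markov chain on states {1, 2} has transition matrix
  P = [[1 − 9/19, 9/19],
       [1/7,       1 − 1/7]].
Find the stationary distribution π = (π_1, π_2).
π_1 = 19/82, π_2 = 63/82

Solve πP = π with π_1 + π_2 = 1. From πP = π: π_1 · (1 − 9/19) + π_2 · 1/7 = π_1 ⇒ π_2 · 1/7 = π_1 · 9/19 ⇒ π_2/π_1 = (9/19)/(1/7) = 63/19. Together with π_1 + π_2 = 1:
  π_1 = (1/7)/(9/19 + 1/7) = (1/7)/(82/133) = 19/82,
  π_2 = (9/19)/(9/19 + 1/7) = (9/19)/(82/133) = 63/82.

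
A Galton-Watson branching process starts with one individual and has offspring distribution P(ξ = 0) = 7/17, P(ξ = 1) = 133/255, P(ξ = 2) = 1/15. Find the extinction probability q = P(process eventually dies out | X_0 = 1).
q = 1

Mean offspring μ = 0·7/17 + 1·133/255 + 2·1/15 = 167/255 ≤ 1. For μ ≤ 1 with offspring not concentrated at 1, the Galton-Watson process goes extinct almost surely, so q = 1.
(Algebraic check: The pgf is f(s) = 7/17 + 133/255·s + 1/15·s². The extinction probability q is the smallest fixed point of f in [0, 1]. Setting s = f(s):
  1/15·s² + (133/255 − 1)·s + 7/17 = 0
  1/15·s² − (7/17 + 1/15)·s + 7/17 = 0
which factors as (s − 1)·(1/15·s − 7/17) = 0, giving roots s = 1 and s = (7/17)/(1/15) = 105/17. Since 105/17 ≥ 1, the smallest root in [0, 1] is s = 1.)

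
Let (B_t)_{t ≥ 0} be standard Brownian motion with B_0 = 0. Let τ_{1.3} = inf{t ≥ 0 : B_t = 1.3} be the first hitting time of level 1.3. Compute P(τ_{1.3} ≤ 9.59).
P(τ_{1.3} ≤ 9.59) = 2(1 − Φ(1.3/√9.59)) = 2(1 − Φ(0.4198)) ≈ 0.6746

By the reflection principle for standard BM, P(τ_b ≤ t) = 2 · P(B_t ≥ b). Since B_t ~ N(0, t), P(B_t ≥ 1.3) = 1 − Φ(1.3/√t) = 1 − Φ(1.3/√9.59) = 1 − Φ(0.4198) ≈ 0.33732. Doubling: P(τ_{1.3} ≤ 9.59) ≈ 2 · 0.33732 = 0.67464 ≈ 0.6746.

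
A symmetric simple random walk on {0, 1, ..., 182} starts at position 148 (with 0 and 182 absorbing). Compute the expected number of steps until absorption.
E[τ | X_0 = 148] = 5032

Let v_k = E[τ | X_0 = k]. Boundary: v_0 = v_182 = 0. Recurrence: v_k = 1 + (v_{k-1} + v_{k+1})/2 for 1 ≤ k ≤ 181. The particular solution to v_k − (v_{k-1} + v_{k+1})/2 = 1 is v_k = −k^2. Adding homogeneous solution A + B k and matching boundaries gives v_k = k (182 − k). Substituting k = 148: v_148 = 148 · 34 = 5032.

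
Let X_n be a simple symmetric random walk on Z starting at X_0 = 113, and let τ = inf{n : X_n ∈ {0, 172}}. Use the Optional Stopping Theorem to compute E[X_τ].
E[X_τ] = 113

X_n is a martingale and τ is a bounded-mean stopping time (indeed τ is finite a.s. with bounded expectation since the walk is in a bounded region). By the OST, E[X_τ] = E[X_0] = 113. Equivalently: E[X_τ] = 172 · P(hit 172 first) + 0 · P(hit 0 first) = 172 · (113/172) = 113.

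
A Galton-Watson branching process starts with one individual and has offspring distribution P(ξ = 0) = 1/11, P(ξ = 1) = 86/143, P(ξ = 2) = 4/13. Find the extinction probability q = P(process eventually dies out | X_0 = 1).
q = 13/44

The pgf is f(s) = 1/11 + 86/143·s + 4/13·s². The extinction probability q is the smallest fixed point of f in [0, 1]. Setting s = f(s):
  4/13·s² + (86/143 − 1)·s + 1/11 = 0
  4/13·s² − (1/11 + 4/13)·s + 1/11 = 0
which factors as (s − 1)·(4/13·s − 1/11) = 0, giving roots s = 1 and s = (1/11)/(4/13) = 13/44.
Mean offspring μ = 86/143 + 2·4/13 = 174/143 > 1 (supercritical), so q < 1. The extinction probability is the smaller root: q = (1/11)/(4/13) = 13/44.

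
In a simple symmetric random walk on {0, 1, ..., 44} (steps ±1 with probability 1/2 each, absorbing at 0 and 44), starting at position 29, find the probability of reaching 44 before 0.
P(hit 44 before 0) = 29/44

Let u_k = P(hit 44 before 0 | start at k). Then u_0 = 0, u_44 = 1, and u_k = u_{k-1}/2 + u_{k+1}/2 for 1 ≤ k ≤ 43. This harmonic recurrence is solved by u_k = k/44, giving u_29 = 29/44.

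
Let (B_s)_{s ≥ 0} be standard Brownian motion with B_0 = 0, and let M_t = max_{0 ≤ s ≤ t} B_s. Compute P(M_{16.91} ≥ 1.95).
P(M_{16.91} ≥ 1.95) = 2·P(B_{16.91} ≥ 1.95) = 2(1 − Φ(1.95/√16.91)) ≈ 0.6354

By the reflection principle for Brownian motion, P(M_t ≥ a) = 2 · P(B_t ≥ a) for a ≥ 0. Since B_t ~ N(0, t), P(B_t ≥ 1.95) = 1 − Φ(1.95/√t) = 1 − Φ(1.95/√16.91) = 1 − Φ(0.4742). So
  P(M_{16.91} ≥ 1.95) = 2(1 − Φ(0.4742)) ≈ 0.6354.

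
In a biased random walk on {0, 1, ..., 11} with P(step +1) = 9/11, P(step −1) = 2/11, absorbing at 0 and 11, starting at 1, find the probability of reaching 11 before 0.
P(hit 11 before 0) = (1 − (2/9)^1) / (1 − (2/9)^11) = 3486784401/4483008223

Let u_k denote P(reach 11 before 0 | start at k). Boundary: u_0 = 0, u_11 = 1. Recurrence: u_k = 9/11·u_{k+1} + 2/11·u_{k-1} for 1 ≤ k ≤ 10. Try u_k = A + B·r^k with r = q/p = (2/11)/(9/11) = 2/9. Substitution satisfies the recurrence; boundary conditions give:
  u_k = (1 − r^k) / (1 − r^N) = (1 − (2/9)^1) / (1 − (2/9)^11) = 3486784401/4483008223.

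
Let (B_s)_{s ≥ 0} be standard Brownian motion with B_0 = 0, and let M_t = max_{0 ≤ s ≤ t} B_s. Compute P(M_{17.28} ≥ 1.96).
P(M_{17.28} ≥ 1.96) = 2·P(B_{17.28} ≥ 1.96) = 2(1 − Φ(1.96/√17.28)) ≈ 0.6373

By the reflection principle for Brownian motion, P(M_t ≥ a) = 2 · P(B_t ≥ a) for a ≥ 0. Since B_t ~ N(0, t), P(B_t ≥ 1.96) = 1 − Φ(1.96/√t) = 1 − Φ(1.96/√17.28) = 1 − Φ(0.4715). So
  P(M_{17.28} ≥ 1.96) = 2(1 − Φ(0.4715)) ≈ 0.6373.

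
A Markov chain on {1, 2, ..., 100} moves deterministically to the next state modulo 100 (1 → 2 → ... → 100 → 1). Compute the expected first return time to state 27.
E[T_27 | X_0 = 27] = 100

The chain cycles deterministically, so starting at state 27 it returns in exactly 100 steps. Equivalently, the stationary distribution is uniform π_j = 1/100 for every state j, so by Kac's formula E[T_27] = 1/π_27 = 100.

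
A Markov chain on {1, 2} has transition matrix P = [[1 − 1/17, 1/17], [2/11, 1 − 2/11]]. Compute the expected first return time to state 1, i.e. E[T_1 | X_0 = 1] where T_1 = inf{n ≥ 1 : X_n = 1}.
E[T_1 | X_0 = 1] = 1/π_1 = 45/34

For an irreducible recurrent Markov chain with stationary distribution π, E[T_i | X_0 = i] = 1/π_i (Kac's formula). Here π_1 = (2/11)/(1/17 + 2/11) = (2/11)/(45/187) = 34/45, so E[T_1 | X_0 = 1] = 1/π_1 = (1/17 + 2/11)/(2/11) = (45/187)/(2/11) = 45/34.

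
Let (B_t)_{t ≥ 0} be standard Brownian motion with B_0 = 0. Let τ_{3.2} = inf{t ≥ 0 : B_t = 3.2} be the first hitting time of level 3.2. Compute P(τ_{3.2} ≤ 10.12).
P(τ_{3.2} ≤ 10.12) = 2(1 − Φ(3.2/√10.12)) = 2(1 − Φ(1.0059)) ≈ 0.3145

By the reflection principle for standard BM, P(τ_b ≤ t) = 2 · P(B_t ≥ b). Since B_t ~ N(0, t), P(B_t ≥ 3.2) = 1 − Φ(3.2/√t) = 1 − Φ(3.2/√10.12) = 1 − Φ(1.0059) ≈ 0.15723. Doubling: P(τ_{3.2} ≤ 10.12) ≈ 2 · 0.15723 = 0.31446 ≈ 0.3145.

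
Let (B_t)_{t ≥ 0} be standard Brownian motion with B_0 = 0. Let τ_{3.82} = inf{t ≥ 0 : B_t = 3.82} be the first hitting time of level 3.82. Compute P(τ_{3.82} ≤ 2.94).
P(τ_{3.82} ≤ 2.94) = 2(1 − Φ(3.82/√2.94)) = 2(1 − Φ(2.2279)) ≈ 0.0259

By the reflection principle for standard BM, P(τ_b ≤ t) = 2 · P(B_t ≥ b). Since B_t ~ N(0, t), P(B_t ≥ 3.82) = 1 − Φ(3.82/√t) = 1 − Φ(3.82/√2.94) = 1 − Φ(2.2279) ≈ 0.01294. Doubling: P(τ_{3.82} ≤ 2.94) ≈ 2 · 0.01294 = 0.02588 ≈ 0.0259.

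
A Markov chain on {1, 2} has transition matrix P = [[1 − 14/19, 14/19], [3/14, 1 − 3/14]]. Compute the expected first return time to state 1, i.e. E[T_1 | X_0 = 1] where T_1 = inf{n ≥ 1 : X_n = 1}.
E[T_1 | X_0 = 1] = 1/π_1 = 253/57

For an irreducible recurrent Markov chain with stationary distribution π, E[T_i | X_0 = i] = 1/π_i (Kac's formula). Here π_1 = (3/14)/(14/19 + 3/14) = (3/14)/(253/266) = 57/253, so E[T_1 | X_0 = 1] = 1/π_1 = (14/19 + 3/14)/(3/14) = (253/266)/(3/14) = 253/57.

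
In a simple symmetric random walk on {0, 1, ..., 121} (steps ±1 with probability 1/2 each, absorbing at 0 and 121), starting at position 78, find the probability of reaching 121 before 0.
P(hit 121 before 0) = 78/121

Let u_k = P(hit 121 before 0 | start at k). Then u_0 = 0, u_121 = 1, and u_k = u_{k-1}/2 + u_{k+1}/2 for 1 ≤ k ≤ 120. This harmonic recurrence is solved by u_k = k/121, giving u_78 = 78/121.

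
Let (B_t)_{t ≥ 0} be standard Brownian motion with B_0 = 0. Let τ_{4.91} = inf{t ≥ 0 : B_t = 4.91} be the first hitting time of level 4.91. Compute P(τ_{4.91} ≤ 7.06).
P(τ_{4.91} ≤ 7.06) = 2(1 − Φ(4.91/√7.06)) = 2(1 − Φ(1.8479)) ≈ 0.0646

By the reflection principle for standard BM, P(τ_b ≤ t) = 2 · P(B_t ≥ b). Since B_t ~ N(0, t), P(B_t ≥ 4.91) = 1 − Φ(4.91/√t) = 1 − Φ(4.91/√7.06) = 1 − Φ(1.8479) ≈ 0.03231. Doubling: P(τ_{4.91} ≤ 7.06) ≈ 2 · 0.03231 = 0.06462 ≈ 0.0646.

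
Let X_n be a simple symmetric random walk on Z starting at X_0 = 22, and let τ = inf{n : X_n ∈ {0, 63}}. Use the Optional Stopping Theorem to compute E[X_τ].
E[X_τ] = 22

X_n is a martingale and τ is a bounded-mean stopping time (indeed τ is finite a.s. with bounded expectation since the walk is in a bounded region). By the OST, E[X_τ] = E[X_0] = 22. Equivalently: E[X_τ] = 63 · P(hit 63 first) + 0 · P(hit 0 first) = 63 · (22/63) = 22.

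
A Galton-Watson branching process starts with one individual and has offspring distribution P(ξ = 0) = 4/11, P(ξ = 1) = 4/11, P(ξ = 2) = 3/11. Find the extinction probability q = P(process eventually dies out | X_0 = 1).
q = 1

Mean offspring μ = 0·4/11 + 1·4/11 + 2·3/11 = 10/11 ≤ 1. For μ ≤ 1 with offspring not concentrated at 1, the Galton-Watson process goes extinct almost surely, so q = 1.
(Algebraic check: The pgf is f(s) = 4/11 + 4/11·s + 3/11·s². The extinction probability q is the smallest fixed point of f in [0, 1]. Setting s = f(s):
  3/11·s² + (4/11 − 1)·s + 4/11 = 0
  3/11·s² − (4/11 + 3/11)·s + 4/11 = 0
which factors as (s − 1)·(3/11·s − 4/11) = 0, giving roots s = 1 and s = (4/11)/(3/11) = 4/3. Since 4/3 ≥ 1, the smallest root in [0, 1] is s = 1.)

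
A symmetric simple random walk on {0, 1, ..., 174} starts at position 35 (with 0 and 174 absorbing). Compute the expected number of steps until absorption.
E[τ | X_0 = 35] = 4865

Let v_k = E[τ | X_0 = k]. Boundary: v_0 = v_174 = 0. Recurrence: v_k = 1 + (v_{k-1} + v_{k+1})/2 for 1 ≤ k ≤ 173. The particular solution to v_k − (v_{k-1} + v_{k+1})/2 = 1 is v_k = −k^2. Adding homogeneous solution A + B k and matching boundaries gives v_k = k (174 − k). Substituting k = 35: v_35 = 35 · 139 = 4865.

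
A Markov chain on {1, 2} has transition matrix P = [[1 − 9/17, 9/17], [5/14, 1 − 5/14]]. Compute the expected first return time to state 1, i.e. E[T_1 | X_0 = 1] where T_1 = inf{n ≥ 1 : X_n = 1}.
E[T_1 | X_0 = 1] = 1/π_1 = 211/85

For an irreducible recurrent Markov chain with stationary distribution π, E[T_i | X_0 = i] = 1/π_i (Kac's formula). Here π_1 = (5/14)/(9/17 + 5/14) = (5/14)/(211/238) = 85/211, so E[T_1 | X_0 = 1] = 1/π_1 = (9/17 + 5/14)/(5/14) = (211/238)/(5/14) = 211/85.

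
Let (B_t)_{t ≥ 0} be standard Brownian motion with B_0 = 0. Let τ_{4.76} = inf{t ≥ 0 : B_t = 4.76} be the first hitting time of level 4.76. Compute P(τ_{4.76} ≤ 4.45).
P(τ_{4.76} ≤ 4.45) = 2(1 − Φ(4.76/√4.45)) = 2(1 − Φ(2.2565)) ≈ 0.0240

By the reflection principle for standard BM, P(τ_b ≤ t) = 2 · P(B_t ≥ b). Since B_t ~ N(0, t), P(B_t ≥ 4.76) = 1 − Φ(4.76/√t) = 1 − Φ(4.76/√4.45) = 1 − Φ(2.2565) ≈ 0.01202. Doubling: P(τ_{4.76} ≤ 4.45) ≈ 2 · 0.01202 = 0.02404 ≈ 0.0240.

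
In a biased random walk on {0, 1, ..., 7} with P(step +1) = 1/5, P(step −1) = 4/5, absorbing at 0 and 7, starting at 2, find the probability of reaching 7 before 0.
P(hit 7 before 0) = (1 − (4)^2) / (1 − (4)^7) = 5/5461

Let u_k denote P(reach 7 before 0 | start at k). Boundary: u_0 = 0, u_7 = 1. Recurrence: u_k = 1/5·u_{k+1} + 4/5·u_{k-1} for 1 ≤ k ≤ 6. Try u_k = A + B·r^k with r = q/p = (4/5)/(1/5) = 4. Substitution satisfies the recurrence; boundary conditions give:
  u_k = (1 − r^k) / (1 − r^N) = (1 − (4)^2) / (1 − (4)^7) = 5/5461.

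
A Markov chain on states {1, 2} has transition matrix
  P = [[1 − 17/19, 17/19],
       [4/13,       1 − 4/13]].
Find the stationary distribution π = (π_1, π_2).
π_1 = 76/297, π_2 = 221/297

Solve πP = π with π_1 + π_2 = 1. From πP = π: π_1 · (1 − 17/19) + π_2 · 4/13 = π_1 ⇒ π_2 · 4/13 = π_1 · 17/19 ⇒ π_2/π_1 = (17/19)/(4/13) = 221/76. Together with π_1 + π_2 = 1:
  π_1 = (4/13)/(17/19 + 4/13) = (4/13)/(297/247) = 76/297,
  π_2 = (17/19)/(17/19 + 4/13) = (17/19)/(297/247) = 221/297.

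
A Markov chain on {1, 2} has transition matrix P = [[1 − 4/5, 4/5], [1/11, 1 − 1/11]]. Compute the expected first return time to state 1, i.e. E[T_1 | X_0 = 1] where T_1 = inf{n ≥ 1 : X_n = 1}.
E[T_1 | X_0 = 1] = 1/π_1 = 49/5

For an irreducible recurrent Markov chain with stationary distribution π, E[T_i | X_0 = i] = 1/π_i (Kac's formula). Here π_1 = (1/11)/(4/5 + 1/11) = (1/11)/(49/55) = 5/49, so E[T_1 | X_0 = 1] = 1/π_1 = (4/5 + 1/11)/(1/11) = (49/55)/(1/11) = 49/5.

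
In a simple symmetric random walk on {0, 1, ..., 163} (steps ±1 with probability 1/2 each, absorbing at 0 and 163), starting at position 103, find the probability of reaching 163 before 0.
P(hit 163 before 0) = 103/163

Let u_k = P(hit 163 before 0 | start at k). Then u_0 = 0, u_163 = 1, and u_k = u_{k-1}/2 + u_{k+1}/2 for 1 ≤ k ≤ 162. This harmonic recurrence is solved by u_k = k/163, giving u_103 = 103/163.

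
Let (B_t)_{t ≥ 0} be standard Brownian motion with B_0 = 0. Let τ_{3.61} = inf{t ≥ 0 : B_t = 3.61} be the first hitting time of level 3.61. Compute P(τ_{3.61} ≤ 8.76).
P(τ_{3.61} ≤ 8.76) = 2(1 − Φ(3.61/√8.76)) = 2(1 − Φ(1.2197)) ≈ 0.2226

By the reflection principle for standard BM, P(τ_b ≤ t) = 2 · P(B_t ≥ b). Since B_t ~ N(0, t), P(B_t ≥ 3.61) = 1 − Φ(3.61/√t) = 1 − Φ(3.61/√8.76) = 1 − Φ(1.2197) ≈ 0.11129. Doubling: P(τ_{3.61} ≤ 8.76) ≈ 2 · 0.11129 = 0.22258 ≈ 0.2226.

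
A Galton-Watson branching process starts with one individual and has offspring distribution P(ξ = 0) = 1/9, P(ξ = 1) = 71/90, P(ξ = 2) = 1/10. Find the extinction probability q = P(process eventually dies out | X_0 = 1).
q = 1

Mean offspring μ = 0·1/9 + 1·71/90 + 2·1/10 = 89/90 ≤ 1. For μ ≤ 1 with offspring not concentrated at 1, the Galton-Watson process goes extinct almost surely, so q = 1.
(Algebraic check: The pgf is f(s) = 1/9 + 71/90·s + 1/10·s². The extinction probability q is the smallest fixed point of f in [0, 1]. Setting s = f(s):
  1/10·s² + (71/90 − 1)·s + 1/9 = 0
  1/10·s² − (1/9 + 1/10)·s + 1/9 = 0
which factors as (s − 1)·(1/10·s − 1/9) = 0, giving roots s = 1 and s = (1/9)/(1/10) = 10/9. Since 10/9 ≥ 1, the smallest root in [0, 1] is s = 1.)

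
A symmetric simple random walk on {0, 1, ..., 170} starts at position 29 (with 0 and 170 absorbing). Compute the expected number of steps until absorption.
E[τ | X_0 = 29] = 4089

Let v_k = E[τ | X_0 = k]. Boundary: v_0 = v_170 = 0. Recurrence: v_k = 1 + (v_{k-1} + v_{k+1})/2 for 1 ≤ k ≤ 169. The particular solution to v_k − (v_{k-1} + v_{k+1})/2 = 1 is v_k = −k^2. Adding homogeneous solution A + B k and matching boundaries gives v_k = k (170 − k). Substituting k = 29: v_29 = 29 · 141 = 4089.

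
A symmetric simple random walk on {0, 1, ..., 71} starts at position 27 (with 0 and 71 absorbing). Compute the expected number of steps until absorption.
E[τ | X_0 = 27] = 1188

Let v_k = E[τ | X_0 = k]. Boundary: v_0 = v_71 = 0. Recurrence: v_k = 1 + (v_{k-1} + v_{k+1})/2 for 1 ≤ k ≤ 70. The particular solution to v_k − (v_{k-1} + v_{k+1})/2 = 1 is v_k = −k^2. Adding homogeneous solution A + B k and matching boundaries gives v_k = k (71 − k). Substituting k = 27: v_27 = 27 · 44 = 1188.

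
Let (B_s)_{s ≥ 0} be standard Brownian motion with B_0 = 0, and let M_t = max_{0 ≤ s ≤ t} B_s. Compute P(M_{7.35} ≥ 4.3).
P(M_{7.35} ≥ 4.3) = 2·P(B_{7.35} ≥ 4.3) = 2(1 − Φ(4.3/√7.35)) ≈ 0.1127

By the reflection principle for Brownian motion, P(M_t ≥ a) = 2 · P(B_t ≥ a) for a ≥ 0. Since B_t ~ N(0, t), P(B_t ≥ 4.3) = 1 − Φ(4.3/√t) = 1 − Φ(4.3/√7.35) = 1 − Φ(1.5861). So
  P(M_{7.35} ≥ 4.3) = 2(1 − Φ(1.5861)) ≈ 0.1127.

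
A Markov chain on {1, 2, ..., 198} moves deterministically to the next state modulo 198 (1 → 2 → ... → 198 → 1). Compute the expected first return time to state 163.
E[T_163 | X_0 = 163] = 198

The chain cycles deterministically, so starting at state 163 it returns in exactly 198 steps. Equivalently, the stationary distribution is uniform π_j = 1/198 for every state j, so by Kac's formula E[T_163] = 1/π_163 = 198.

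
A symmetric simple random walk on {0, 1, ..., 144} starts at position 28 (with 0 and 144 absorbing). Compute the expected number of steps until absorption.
E[τ | X_0 = 28] = 3248

Let v_k = E[τ | X_0 = k]. Boundary: v_0 = v_144 = 0. Recurrence: v_k = 1 + (v_{k-1} + v_{k+1})/2 for 1 ≤ k ≤ 143. The particular solution to v_k − (v_{k-1} + v_{k+1})/2 = 1 is v_k = −k^2. Adding homogeneous solution A + B k and matching boundaries gives v_k = k (144 − k). Substituting k = 28: v_28 = 28 · 116 = 3248.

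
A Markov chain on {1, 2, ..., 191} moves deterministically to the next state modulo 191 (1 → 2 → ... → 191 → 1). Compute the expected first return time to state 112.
E[T_112 | X_0 = 112] = 191

The chain cycles deterministically, so starting at state 112 it returns in exactly 191 steps. Equivalently, the stationary distribution is uniform π_j = 1/191 for every state j, so by Kac's formula E[T_112] = 1/π_112 = 191.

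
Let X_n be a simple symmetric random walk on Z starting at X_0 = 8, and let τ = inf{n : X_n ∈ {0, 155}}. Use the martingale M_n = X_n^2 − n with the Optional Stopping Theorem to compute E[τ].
E[τ] = 1176

M_n = X_n^2 − n is a martingale (since E[X_{n+1}^2 | F_n] = X_n^2 + 1). By OST (τ has finite mean in a bounded region), E[M_τ] = E[M_0] = X_0^2 − 0 = 8^2 = 64. Also E[M_τ] = E[X_τ^2] − E[τ]. The walk exits at 0 or 155, with P(hit 155 first) = 8/155, so E[X_τ^2] = 155^2 · 8/155 + 0 = 1240. Thus E[τ] = E[X_τ^2] − E[M_τ] = 1240 − 64 = 1176 = 8(155 − 8) = 1176.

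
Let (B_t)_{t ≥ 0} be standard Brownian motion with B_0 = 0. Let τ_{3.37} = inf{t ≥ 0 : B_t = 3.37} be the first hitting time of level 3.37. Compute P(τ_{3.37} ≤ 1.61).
P(τ_{3.37} ≤ 1.61) = 2(1 − Φ(3.37/√1.61)) = 2(1 − Φ(2.6559)) ≈ 0.0079

By the reflection principle for standard BM, P(τ_b ≤ t) = 2 · P(B_t ≥ b). Since B_t ~ N(0, t), P(B_t ≥ 3.37) = 1 − Φ(3.37/√t) = 1 − Φ(3.37/√1.61) = 1 − Φ(2.6559) ≈ 0.00395. Doubling: P(τ_{3.37} ≤ 1.61) ≈ 2 · 0.00395 = 0.00790 ≈ 0.0079.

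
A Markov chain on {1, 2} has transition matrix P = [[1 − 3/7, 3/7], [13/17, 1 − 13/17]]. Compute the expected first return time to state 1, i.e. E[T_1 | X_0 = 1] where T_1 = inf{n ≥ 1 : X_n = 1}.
E[T_1 | X_0 = 1] = 1/π_1 = 142/91

For an irreducible recurrent Markov chain with stationary distribution π, E[T_i | X_0 = i] = 1/π_i (Kac's formula). Here π_1 = (13/17)/(3/7 + 13/17) = (13/17)/(142/119) = 91/142, so E[T_1 | X_0 = 1] = 1/π_1 = (3/7 + 13/17)/(13/17) = (142/119)/(13/17) = 142/91.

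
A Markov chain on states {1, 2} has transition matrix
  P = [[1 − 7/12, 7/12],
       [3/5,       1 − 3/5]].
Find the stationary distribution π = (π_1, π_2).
π_1 = 36/71, π_2 = 35/71

Solve πP = π with π_1 + π_2 = 1. From πP = π: π_1 · (1 − 7/12) + π_2 · 3/5 = π_1 ⇒ π_2 · 3/5 = π_1 · 7/12 ⇒ π_2/π_1 = (7/12)/(3/5) = 35/36. Together with π_1 + π_2 = 1:
  π_1 = (3/5)/(7/12 + 3/5) = (3/5)/(71/60) = 36/71,
  π_2 = (7/12)/(7/12 + 3/5) = (7/12)/(71/60) = 35/71.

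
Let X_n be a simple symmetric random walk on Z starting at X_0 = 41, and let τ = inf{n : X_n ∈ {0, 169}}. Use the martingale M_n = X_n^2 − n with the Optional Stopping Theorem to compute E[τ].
E[τ] = 5248

M_n = X_n^2 − n is a martingale (since E[X_{n+1}^2 | F_n] = X_n^2 + 1). By OST (τ has finite mean in a bounded region), E[M_τ] = E[M_0] = X_0^2 − 0 = 41^2 = 1681. Also E[M_τ] = E[X_τ^2] − E[τ]. The walk exits at 0 or 169, with P(hit 169 first) = 41/169, so E[X_τ^2] = 169^2 · 41/169 + 0 = 6929. Thus E[τ] = E[X_τ^2] − E[M_τ] = 6929 − 1681 = 5248 = 41(169 − 41) = 5248.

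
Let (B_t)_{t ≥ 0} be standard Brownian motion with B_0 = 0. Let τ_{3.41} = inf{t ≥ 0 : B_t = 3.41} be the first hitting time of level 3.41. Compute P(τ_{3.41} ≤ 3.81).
P(τ_{3.41} ≤ 3.81) = 2(1 − Φ(3.41/√3.81)) = 2(1 − Φ(1.7470)) ≈ 0.0806

By the reflection principle for standard BM, P(τ_b ≤ t) = 2 · P(B_t ≥ b). Since B_t ~ N(0, t), P(B_t ≥ 3.41) = 1 − Φ(3.41/√t) = 1 − Φ(3.41/√3.81) = 1 − Φ(1.7470) ≈ 0.04032. Doubling: P(τ_{3.41} ≤ 3.81) ≈ 2 · 0.04032 = 0.08064 ≈ 0.0806.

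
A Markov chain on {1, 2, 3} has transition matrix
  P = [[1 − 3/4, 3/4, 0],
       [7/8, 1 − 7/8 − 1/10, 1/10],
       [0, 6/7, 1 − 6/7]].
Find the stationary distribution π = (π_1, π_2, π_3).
π = (70/137, 60/137, 7/137)

This is a birth-death chain on three states, which satisfies detailed balance: π_1 · P_{12} = π_2 · P_{21} and π_2 · P_{23} = π_3 · P_{32}.
From π_1 · 3/4 = π_2 · 7/8: π_2/π_1 = (3/4)/(7/8) = 6/7.
From π_2 · 1/10 = π_3 · 6/7: π_3/π_2 = (1/10)/(6/7) = 7/60.
Take π_1 proportional to 1; then unnormalized π = (1, 6/7, 1/10). Normalize by dividing by the sum 137/70:
  π = (70/137, 60/137, 7/137).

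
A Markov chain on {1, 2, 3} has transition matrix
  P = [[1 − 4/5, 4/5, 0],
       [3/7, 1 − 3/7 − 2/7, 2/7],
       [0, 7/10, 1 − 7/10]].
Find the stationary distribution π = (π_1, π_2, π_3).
π = (35/127, 196/381, 80/381)

This is a birth-death chain on three states, which satisfies detailed balance: π_1 · P_{12} = π_2 · P_{21} and π_2 · P_{23} = π_3 · P_{32}.
From π_1 · 4/5 = π_2 · 3/7: π_2/π_1 = (4/5)/(3/7) = 28/15.
From π_2 · 2/7 = π_3 · 7/10: π_3/π_2 = (2/7)/(7/10) = 20/49.
Take π_1 proportional to 1; then unnormalized π = (1, 28/15, 16/21). Normalize by dividing by the sum 127/35:
  π = (35/127, 196/381, 80/381).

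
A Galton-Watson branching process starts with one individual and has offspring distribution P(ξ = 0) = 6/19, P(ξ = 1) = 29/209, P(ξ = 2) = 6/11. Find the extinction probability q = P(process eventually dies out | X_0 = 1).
q = 11/19

The pgf is f(s) = 6/19 + 29/209·s + 6/11·s². The extinction probability q is the smallest fixed point of f in [0, 1]. Setting s = f(s):
  6/11·s² + (29/209 − 1)·s + 6/19 = 0
  6/11·s² − (6/19 + 6/11)·s + 6/19 = 0
which factors as (s − 1)·(6/11·s − 6/19) = 0, giving roots s = 1 and s = (6/19)/(6/11) = 11/19.
Mean offspring μ = 29/209 + 2·6/11 = 257/209 > 1 (supercritical), so q < 1. The extinction probability is the smaller root: q = (6/19)/(6/11) = 11/19.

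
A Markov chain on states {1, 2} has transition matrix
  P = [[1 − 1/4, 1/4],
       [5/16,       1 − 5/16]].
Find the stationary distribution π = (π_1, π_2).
π_1 = 5/9, π_2 = 4/9

Solve πP = π with π_1 + π_2 = 1. From πP = π: π_1 · (1 − 1/4) + π_2 · 5/16 = π_1 ⇒ π_2 · 5/16 = π_1 · 1/4 ⇒ π_2/π_1 = (1/4)/(5/16) = 4/5. Together with π_1 + π_2 = 1:
  π_1 = (5/16)/(1/4 + 5/16) = (5/16)/(9/16) = 5/9,
  π_2 = (1/4)/(1/4 + 5/16) = (1/4)/(9/16) = 4/9.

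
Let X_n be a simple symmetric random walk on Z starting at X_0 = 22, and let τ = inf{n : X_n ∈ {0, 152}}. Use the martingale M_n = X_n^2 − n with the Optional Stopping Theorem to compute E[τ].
E[τ] = 2860

M_n = X_n^2 − n is a martingale (since E[X_{n+1}^2 | F_n] = X_n^2 + 1). By OST (τ has finite mean in a bounded region), E[M_τ] = E[M_0] = X_0^2 − 0 = 22^2 = 484. Also E[M_τ] = E[X_τ^2] − E[τ]. The walk exits at 0 or 152, with P(hit 152 first) = 22/152, so E[X_τ^2] = 152^2 · 22/152 + 0 = 3344. Thus E[τ] = E[X_τ^2] − E[M_τ] = 3344 − 484 = 2860 = 22(152 − 22) = 2860.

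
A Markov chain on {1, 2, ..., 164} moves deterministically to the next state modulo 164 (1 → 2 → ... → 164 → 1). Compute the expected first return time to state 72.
E[T_72 | X_0 = 72] = 164

The chain cycles deterministically, so starting at state 72 it returns in exactly 164 steps. Equivalently, the stationary distribution is uniform π_j = 1/164 for every state j, so by Kac's formula E[T_72] = 1/π_72 = 164.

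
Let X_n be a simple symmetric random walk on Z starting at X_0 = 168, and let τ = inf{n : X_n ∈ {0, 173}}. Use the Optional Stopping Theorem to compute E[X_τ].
E[X_τ] = 168

X_n is a martingale and τ is a bounded-mean stopping time (indeed τ is finite a.s. with bounded expectation since the walk is in a bounded region). By the OST, E[X_τ] = E[X_0] = 168. Equivalently: E[X_τ] = 173 · P(hit 173 first) + 0 · P(hit 0 first) = 173 · (168/173) = 168.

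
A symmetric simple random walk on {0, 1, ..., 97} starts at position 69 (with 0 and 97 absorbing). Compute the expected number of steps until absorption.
E[τ | X_0 = 69] = 1932

Let v_k = E[τ | X_0 = k]. Boundary: v_0 = v_97 = 0. Recurrence: v_k = 1 + (v_{k-1} + v_{k+1})/2 for 1 ≤ k ≤ 96. The particular solution to v_k − (v_{k-1} + v_{k+1})/2 = 1 is v_k = −k^2. Adding homogeneous solution A + B k and matching boundaries gives v_k = k (97 − k). Substituting k = 69: v_69 = 69 · 28 = 1932.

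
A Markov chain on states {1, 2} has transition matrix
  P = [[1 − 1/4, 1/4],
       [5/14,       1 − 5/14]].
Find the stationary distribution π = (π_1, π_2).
π_1 = 10/17, π_2 = 7/17

Solve πP = π with π_1 + π_2 = 1. From πP = π: π_1 · (1 − 1/4) + π_2 · 5/14 = π_1 ⇒ π_2 · 5/14 = π_1 · 1/4 ⇒ π_2/π_1 = (1/4)/(5/14) = 7/10. Together with π_1 + π_2 = 1:
  π_1 = (5/14)/(1/4 + 5/14) = (5/14)/(17/28) = 10/17,
  π_2 = (1/4)/(1/4 + 5/14) = (1/4)/(17/28) = 7/17.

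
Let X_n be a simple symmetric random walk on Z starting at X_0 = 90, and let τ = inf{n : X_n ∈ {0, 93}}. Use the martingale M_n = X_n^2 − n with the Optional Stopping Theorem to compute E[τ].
E[τ] = 270

M_n = X_n^2 − n is a martingale (since E[X_{n+1}^2 | F_n] = X_n^2 + 1). By OST (τ has finite mean in a bounded region), E[M_τ] = E[M_0] = X_0^2 − 0 = 90^2 = 8100. Also E[M_τ] = E[X_τ^2] − E[τ]. The walk exits at 0 or 93, with P(hit 93 first) = 90/93, so E[X_τ^2] = 93^2 · 90/93 + 0 = 8370. Thus E[τ] = E[X_τ^2] − E[M_τ] = 8370 − 8100 = 270 = 90(93 − 90) = 270.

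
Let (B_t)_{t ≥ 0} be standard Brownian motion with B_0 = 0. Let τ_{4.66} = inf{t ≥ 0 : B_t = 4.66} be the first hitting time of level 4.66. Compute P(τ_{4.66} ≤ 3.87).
P(τ_{4.66} ≤ 3.87) = 2(1 − Φ(4.66/√3.87)) = 2(1 − Φ(2.3688)) ≈ 0.0178

By the reflection principle for standard BM, P(τ_b ≤ t) = 2 · P(B_t ≥ b). Since B_t ~ N(0, t), P(B_t ≥ 4.66) = 1 − Φ(4.66/√t) = 1 − Φ(4.66/√3.87) = 1 − Φ(2.3688) ≈ 0.00892. Doubling: P(τ_{4.66} ≤ 3.87) ≈ 2 · 0.00892 = 0.01784 ≈ 0.0178.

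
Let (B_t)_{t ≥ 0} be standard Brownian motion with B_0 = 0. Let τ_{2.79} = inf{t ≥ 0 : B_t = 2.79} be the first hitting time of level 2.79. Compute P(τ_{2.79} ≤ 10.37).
P(τ_{2.79} ≤ 10.37) = 2(1 − Φ(2.79/√10.37)) = 2(1 − Φ(0.8664)) ≈ 0.3863

By the reflection principle for standard BM, P(τ_b ≤ t) = 2 · P(B_t ≥ b). Since B_t ~ N(0, t), P(B_t ≥ 2.79) = 1 − Φ(2.79/√t) = 1 − Φ(2.79/√10.37) = 1 − Φ(0.8664) ≈ 0.19314. Doubling: P(τ_{2.79} ≤ 10.37) ≈ 2 · 0.19314 = 0.38628 ≈ 0.3863.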